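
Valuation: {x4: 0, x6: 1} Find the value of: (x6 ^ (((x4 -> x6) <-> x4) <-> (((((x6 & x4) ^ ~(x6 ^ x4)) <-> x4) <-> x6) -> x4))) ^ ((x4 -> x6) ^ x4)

1

x4 -> x6 = 0 -> 1 = 1
(x4 -> x6) <-> x4 = 1 <-> 0 = 0
x6 & x4 = 1 & 0 = 0
x6 ^ x4 = 1 ^ 0 = 1
~(x6 ^ x4) = ~1 = 0
(x6 & x4) ^ ~(x6 ^ x4) = 0 ^ 0 = 0
((x6 & x4) ^ ~(x6 ^ x4)) <-> x4 = 0 <-> 0 = 1
(((x6 & x4) ^ ~(x6 ^ x4)) <-> x4) <-> x6 = 1 <-> 1 = 1
((((x6 & x4) ^ ~(x6 ^ x4)) <-> x4) <-> x6) -> x4 = 1 -> 0 = 0
((x4 -> x6) <-> x4) <-> (((((x6 & x4) ^ ~(x6 ^ x4)) <-> x4) <-> x6) -> x4) = 0 <-> 0 = 1
x6 ^ (((x4 -> x6) <-> x4) <-> (((((x6 & x4) ^ ~(x6 ^ x4)) <-> x4) <-> x6) -> x4)) = 1 ^ 1 = 0
x4 -> x6 = 0 -> 1 = 1
(x4 -> x6) ^ x4 = 1 ^ 0 = 1
(x6 ^ (((x4 -> x6) <-> x4) <-> (((((x6 & x4) ^ ~(x6 ^ x4)) <-> x4) <-> x6) -> x4))) ^ ((x4 -> x6) ^ x4) = 0 ^ 1 = 1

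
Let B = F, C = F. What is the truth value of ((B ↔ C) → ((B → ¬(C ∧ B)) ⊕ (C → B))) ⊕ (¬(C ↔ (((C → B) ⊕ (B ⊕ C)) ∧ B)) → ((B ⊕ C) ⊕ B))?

T

B ↔ C = F ↔ F = T
C ∧ B = F ∧ F = F
¬(C ∧ B) = ¬F = T
B → ¬(C ∧ B) = F → T = T
C → B = F → F = T
(B → ¬(C ∧ B)) ⊕ (C → B) = T ⊕ T = F
(B ↔ C) → ((B → ¬(C ∧ B)) ⊕ (C → B)) = T → F = F
C → B = F → F = T
B ⊕ C = F ⊕ F = F
(C → B) ⊕ (B ⊕ C) = T ⊕ F = T
((C → B) ⊕ (B ⊕ C)) ∧ B = T ∧ F = F
C ↔ (((C → B) ⊕ (B ⊕ C)) ∧ B) = F ↔ F = T
¬(C ↔ (((C → B) ⊕ (B ⊕ C)) ∧ B)) = ¬T = F
B ⊕ C = F ⊕ F = F
(B ⊕ C) ⊕ B = F ⊕ F = F
¬(C ↔ (((C → B) ⊕ (B ⊕ C)) ∧ B)) → ((B ⊕ C) ⊕ B) = F → F = T
((B ↔ C) → ((B → ¬(C ∧ B)) ⊕ (C → B))) ⊕ (¬(C ↔ (((C → B) ⊕ (B ⊕ C)) ∧ B)) → ((B ⊕ C) ⊕ B)) = F ⊕ T = T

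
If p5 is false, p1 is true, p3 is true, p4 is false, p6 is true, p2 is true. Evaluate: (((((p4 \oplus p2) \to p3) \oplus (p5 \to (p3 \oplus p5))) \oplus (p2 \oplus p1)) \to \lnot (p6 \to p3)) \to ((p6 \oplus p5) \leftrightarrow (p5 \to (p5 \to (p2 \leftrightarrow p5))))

p4 \oplus p2 = \text{False} \oplus \text{True} = \text{True}
(p4 \oplus p2) \to p3 = \text{True} \to \text{True} = \text{True}
p3 \oplus p5 = \text{True} \oplus \text{False} = \text{True}
p5 \to (p3 \oplus p5) = \text{False} \to \text{True} = \text{True}
((p4 \oplus p2) \to p3) \oplus (p5 \to (p3 \oplus p5)) = \text{True} \oplus \text{True} = \text{False}
p2 \oplus p1 = \text{True} \oplus \text{True} = \text{False}
(((p4 \oplus p2) \to p3) \oplus (p5 \to (p3 \oplus p5))) \oplus (p2 \oplus p1) = \text{False} \oplus \text{False} = \text{False}
p6 \to p3 = \text{True} \to \text{True} = \text{True}
\lnot (p6 \to p3) = \lnot \text{True} = \text{False}
((((p4 \oplus p2) \to p3) \oplus (p5 \to (p3 \oplus p5))) \oplus (p2 \oplus p1)) \to \lnot (p6 \to p3) = \text{False} \to \text{False} = \text{True}
p6 \oplus p5 = \text{True} \oplus \text{False} = \text{True}
p2 \leftrightarrow p5 = \text{True} \leftrightarrow \text{False} = \text{False}
p5 \to (p2 \leftrightarrow p5) = \text{False} \to \text{False} = \text{True}
p5 \to (p5 \to (p2 \leftrightarrow p5)) = \text{False} \to \text{True} = \text{True}
(p6 \oplus p5) \leftrightarrow (p5 \to (p5 \to (p2 \leftrightarrow p5))) = \text{True} \leftrightarrow \text{True} = \text{True}
(((((p4 \oplus p2) \to p3) \oplus (p5 \to (p3 \oplus p5))) \oplus (p2 \oplus p1)) \to \lnot (p6 \to p3)) \to ((p6 \oplus p5) \leftrightarrow (p5 \to (p5 \to (p2 \leftrightarrow p5)))) = \text{True} \to \text{True} = \text{True}

\text{True}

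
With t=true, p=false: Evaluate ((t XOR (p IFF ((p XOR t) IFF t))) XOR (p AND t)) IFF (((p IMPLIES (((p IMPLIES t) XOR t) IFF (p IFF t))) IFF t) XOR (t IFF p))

true

p XOR t = false XOR true = true
(p XOR t) IFF t = true IFF true = true
p IFF ((p XOR t) IFF t) = false IFF true = false
t XOR (p IFF ((p XOR t) IFF t)) = true XOR false = true
p AND t = false AND true = false
(t XOR (p IFF ((p XOR t) IFF t))) XOR (p AND t) = true XOR false = true
p IMPLIES t = false IMPLIES true = true
(p IMPLIES t) XOR t = true XOR true = false
p IFF t = false IFF true = false
((p IMPLIES t) XOR t) IFF (p IFF t) = false IFF false = true
p IMPLIES (((p IMPLIES t) XOR t) IFF (p IFF t)) = false IMPLIES true = true
(p IMPLIES (((p IMPLIES t) XOR t) IFF (p IFF t))) IFF t = true IFF true = true
t IFF p = true IFF false = false
((p IMPLIES (((p IMPLIES t) XOR t) IFF (p IFF t))) IFF t) XOR (t IFF p) = true XOR false = true
((t XOR (p IFF ((p XOR t) IFF t))) XOR (p AND t)) IFF (((p IMPLIES (((p IMPLIES t) XOR t) IFF (p IFF t))) IFF t) XOR (t IFF p)) = true IFF true = true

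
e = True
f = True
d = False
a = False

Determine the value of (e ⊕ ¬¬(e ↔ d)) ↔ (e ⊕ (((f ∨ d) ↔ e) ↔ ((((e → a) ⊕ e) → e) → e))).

e ↔ d = True ↔ False = False
¬(e ↔ d) = ¬False = True
¬¬(e ↔ d) = ¬True = False
e ⊕ ¬¬(e ↔ d) = True ⊕ False = True
f ∨ d = True ∨ False = True
(f ∨ d) ↔ e = True ↔ True = True
e → a = True → False = False
(e → a) ⊕ e = False ⊕ True = True
((e → a) ⊕ e) → e = True → True = True
(((e → a) ⊕ e) → e) → e = True → True = True
((f ∨ d) ↔ e) ↔ ((((e → a) ⊕ e) → e) → e) = True ↔ True = True
e ⊕ (((f ∨ d) ↔ e) ↔ ((((e → a) ⊕ e) → e) → e)) = True ⊕ True = False
(e ⊕ ¬¬(e ↔ d)) ↔ (e ⊕ (((f ∨ d) ↔ e) ↔ ((((e → a) ⊕ e) → e) → e))) = True ↔ False = False

False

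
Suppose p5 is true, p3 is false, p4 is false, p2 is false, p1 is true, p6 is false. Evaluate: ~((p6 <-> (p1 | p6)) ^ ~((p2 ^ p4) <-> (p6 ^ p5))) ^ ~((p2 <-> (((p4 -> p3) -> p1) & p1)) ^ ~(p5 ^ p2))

T

p1 | p6 = T | F = T
p6 <-> (p1 | p6) = F <-> T = F
p2 ^ p4 = F ^ F = F
p6 ^ p5 = F ^ T = T
(p2 ^ p4) <-> (p6 ^ p5) = F <-> T = F
~((p2 ^ p4) <-> (p6 ^ p5)) = ~F = T
(p6 <-> (p1 | p6)) ^ ~((p2 ^ p4) <-> (p6 ^ p5)) = F ^ T = T
~((p6 <-> (p1 | p6)) ^ ~((p2 ^ p4) <-> (p6 ^ p5))) = ~T = F
p4 -> p3 = F -> F = T
(p4 -> p3) -> p1 = T -> T = T
((p4 -> p3) -> p1) & p1 = T & T = T
p2 <-> (((p4 -> p3) -> p1) & p1) = F <-> T = F
p5 ^ p2 = T ^ F = T
~(p5 ^ p2) = ~T = F
(p2 <-> (((p4 -> p3) -> p1) & p1)) ^ ~(p5 ^ p2) = F ^ F = F
~((p2 <-> (((p4 -> p3) -> p1) & p1)) ^ ~(p5 ^ p2)) = ~F = T
~((p6 <-> (p1 | p6)) ^ ~((p2 ^ p4) <-> (p6 ^ p5))) ^ ~((p2 <-> (((p4 -> p3) -> p1) & p1)) ^ ~(p5 ^ p2)) = F ^ T = T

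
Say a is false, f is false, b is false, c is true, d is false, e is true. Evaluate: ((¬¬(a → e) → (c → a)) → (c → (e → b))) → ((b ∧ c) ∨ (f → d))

Substituting a=False, f=False, b=False, c=True, d=False, e=True:
a → e = False → True = True
¬(a → e) = ¬True = False
¬¬(a → e) = ¬False = True
c → a = True → False = False
¬¬(a → e) → (c → a) = True → False = False
e → b = True → False = False
c → (e → b) = True → False = False
(¬¬(a → e) → (c → a)) → (c → (e → b)) = False → False = True
b ∧ c = False ∧ True = False
f → d = False → False = True
(b ∧ c) ∨ (f → d) = False ∨ True = True
((¬¬(a → e) → (c → a)) → (c → (e → b))) → ((b ∧ c) ∨ (f → d)) = True → True = True

True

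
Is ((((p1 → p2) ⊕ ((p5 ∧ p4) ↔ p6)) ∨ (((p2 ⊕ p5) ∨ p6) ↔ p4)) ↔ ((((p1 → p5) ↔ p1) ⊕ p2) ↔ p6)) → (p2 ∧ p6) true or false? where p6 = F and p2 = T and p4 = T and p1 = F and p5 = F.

T

p1 → p2 = F → T = T
p5 ∧ p4 = F ∧ T = F
(p5 ∧ p4) ↔ p6 = F ↔ F = T
(p1 → p2) ⊕ ((p5 ∧ p4) ↔ p6) = T ⊕ T = F
p2 ⊕ p5 = T ⊕ F = T
(p2 ⊕ p5) ∨ p6 = T ∨ F = T
((p2 ⊕ p5) ∨ p6) ↔ p4 = T ↔ T = T
((p1 → p2) ⊕ ((p5 ∧ p4) ↔ p6)) ∨ (((p2 ⊕ p5) ∨ p6) ↔ p4) = F ∨ T = T
p1 → p5 = F → F = T
(p1 → p5) ↔ p1 = T ↔ F = F
((p1 → p5) ↔ p1) ⊕ p2 = F ⊕ T = T
(((p1 → p5) ↔ p1) ⊕ p2) ↔ p6 = T ↔ F = F
(((p1 → p2) ⊕ ((p5 ∧ p4) ↔ p6)) ∨ (((p2 ⊕ p5) ∨ p6) ↔ p4)) ↔ ((((p1 → p5) ↔ p1) ⊕ p2) ↔ p6) = T ↔ F = F
p2 ∧ p6 = T ∧ F = F
((((p1 → p2) ⊕ ((p5 ∧ p4) ↔ p6)) ∨ (((p2 ⊕ p5) ∨ p6) ↔ p4)) ↔ ((((p1 → p5) ↔ p1) ⊕ p2) ↔ p6)) → (p2 ∧ p6) = F → F = T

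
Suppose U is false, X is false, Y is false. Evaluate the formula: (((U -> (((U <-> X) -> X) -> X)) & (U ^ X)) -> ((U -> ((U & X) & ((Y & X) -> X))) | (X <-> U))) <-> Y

U <-> X = F <-> F = T
(U <-> X) -> X = T -> F = F
((U <-> X) -> X) -> X = F -> F = T
U -> (((U <-> X) -> X) -> X) = F -> T = T
U ^ X = F ^ F = F
(U -> (((U <-> X) -> X) -> X)) & (U ^ X) = T & F = F
U & X = F & F = F
Y & X = F & F = F
(Y & X) -> X = F -> F = T
(U & X) & ((Y & X) -> X) = F & T = F
U -> ((U & X) & ((Y & X) -> X)) = F -> F = T
X <-> U = F <-> F = T
(U -> ((U & X) & ((Y & X) -> X))) | (X <-> U) = T | T = T
((U -> (((U <-> X) -> X) -> X)) & (U ^ X)) -> ((U -> ((U & X) & ((Y & X) -> X))) | (X <-> U)) = F -> T = T
(((U -> (((U <-> X) -> X) -> X)) & (U ^ X)) -> ((U -> ((U & X) & ((Y & X) -> X))) | (X <-> U))) <-> Y = T <-> F = F

F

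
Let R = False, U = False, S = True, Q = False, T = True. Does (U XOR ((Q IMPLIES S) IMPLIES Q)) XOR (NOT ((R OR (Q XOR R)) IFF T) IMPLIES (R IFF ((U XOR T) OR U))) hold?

False

Q IMPLIES S = False IMPLIES True = True
(Q IMPLIES S) IMPLIES Q = True IMPLIES False = False
U XOR ((Q IMPLIES S) IMPLIES Q) = False XOR False = False
Q XOR R = False XOR False = False
R OR (Q XOR R) = False OR False = False
(R OR (Q XOR R)) IFF T = False IFF True = False
NOT ((R OR (Q XOR R)) IFF T) = NOT False = True
U XOR T = False XOR True = True
(U XOR T) OR U = True OR False = True
R IFF ((U XOR T) OR U) = False IFF True = False
NOT ((R OR (Q XOR R)) IFF T) IMPLIES (R IFF ((U XOR T) OR U)) = True IMPLIES False = False
(U XOR ((Q IMPLIES S) IMPLIES Q)) XOR (NOT ((R OR (Q XOR R)) IFF T) IMPLIES (R IFF ((U XOR T) OR U))) = False XOR False = False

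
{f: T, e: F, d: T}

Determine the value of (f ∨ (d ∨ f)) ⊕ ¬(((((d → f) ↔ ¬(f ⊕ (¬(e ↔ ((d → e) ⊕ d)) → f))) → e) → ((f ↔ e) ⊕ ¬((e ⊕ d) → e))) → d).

T

d ∨ f = T ∨ T = T
f ∨ (d ∨ f) = T ∨ T = T
d → f = T → T = T
d → e = T → F = F
(d → e) ⊕ d = F ⊕ T = T
e ↔ ((d → e) ⊕ d) = F ↔ T = F
¬(e ↔ ((d → e) ⊕ d)) = ¬F = T
¬(e ↔ ((d → e) ⊕ d)) → f = T → T = T
f ⊕ (¬(e ↔ ((d → e) ⊕ d)) → f) = T ⊕ T = F
¬(f ⊕ (¬(e ↔ ((d → e) ⊕ d)) → f)) = ¬F = T
(d → f) ↔ ¬(f ⊕ (¬(e ↔ ((d → e) ⊕ d)) → f)) = T ↔ T = T
((d → f) ↔ ¬(f ⊕ (¬(e ↔ ((d → e) ⊕ d)) → f))) → e = T → F = F
f ↔ e = T ↔ F = F
e ⊕ d = F ⊕ T = T
(e ⊕ d) → e = T → F = F
¬((e ⊕ d) → e) = ¬F = T
(f ↔ e) ⊕ ¬((e ⊕ d) → e) = F ⊕ T = T
(((d → f) ↔ ¬(f ⊕ (¬(e ↔ ((d → e) ⊕ d)) → f))) → e) → ((f ↔ e) ⊕ ¬((e ⊕ d) → e)) = F → T = T
((((d → f) ↔ ¬(f ⊕ (¬(e ↔ ((d → e) ⊕ d)) → f))) → e) → ((f ↔ e) ⊕ ¬((e ⊕ d) → e))) → d = T → T = T
¬(((((d → f) ↔ ¬(f ⊕ (¬(e ↔ ((d → e) ⊕ d)) → f))) → e) → ((f ↔ e) ⊕ ¬((e ⊕ d) → e))) → d) = ¬T = F
(f ∨ (d ∨ f)) ⊕ ¬(((((d → f) ↔ ¬(f ⊕ (¬(e ↔ ((d → e) ⊕ d)) → f))) → e) → ((f ↔ e) ⊕ ¬((e ⊕ d) → e))) → d) = T ⊕ F = T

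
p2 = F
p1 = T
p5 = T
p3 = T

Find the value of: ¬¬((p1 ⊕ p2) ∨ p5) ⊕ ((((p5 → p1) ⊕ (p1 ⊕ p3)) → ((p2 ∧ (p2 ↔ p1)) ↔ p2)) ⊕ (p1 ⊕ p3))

F

p1 ⊕ p2 = T ⊕ F = T
(p1 ⊕ p2) ∨ p5 = T ∨ T = T
¬((p1 ⊕ p2) ∨ p5) = ¬T = F
¬¬((p1 ⊕ p2) ∨ p5) = ¬F = T
p5 → p1 = T → T = T
p1 ⊕ p3 = T ⊕ T = F
(p5 → p1) ⊕ (p1 ⊕ p3) = T ⊕ F = T
p2 ↔ p1 = F ↔ T = F
p2 ∧ (p2 ↔ p1) = F ∧ F = F
(p2 ∧ (p2 ↔ p1)) ↔ p2 = F ↔ F = T
((p5 → p1) ⊕ (p1 ⊕ p3)) → ((p2 ∧ (p2 ↔ p1)) ↔ p2) = T → T = T
p1 ⊕ p3 = T ⊕ T = F
(((p5 → p1) ⊕ (p1 ⊕ p3)) → ((p2 ∧ (p2 ↔ p1)) ↔ p2)) ⊕ (p1 ⊕ p3) = T ⊕ F = T
¬¬((p1 ⊕ p2) ∨ p5) ⊕ ((((p5 → p1) ⊕ (p1 ⊕ p3)) → ((p2 ∧ (p2 ↔ p1)) ↔ p2)) ⊕ (p1 ⊕ p3)) = T ⊕ T = F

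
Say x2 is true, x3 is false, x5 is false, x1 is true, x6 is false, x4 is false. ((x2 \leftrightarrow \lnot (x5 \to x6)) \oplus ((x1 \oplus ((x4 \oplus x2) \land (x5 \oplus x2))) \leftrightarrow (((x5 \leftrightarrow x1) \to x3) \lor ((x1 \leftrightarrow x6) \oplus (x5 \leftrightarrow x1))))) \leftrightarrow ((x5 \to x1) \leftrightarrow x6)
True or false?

\text{True}

Substituting x2=\text{True}, x3=\text{False}, x5=\text{False}, x1=\text{True}, x6=\text{False}, x4=\text{False}:
x5 \to x6 = \text{False} \to \text{False} = \text{True}
\lnot (x5 \to x6) = \lnot \text{True} = \text{False}
x2 \leftrightarrow \lnot (x5 \to x6) = \text{True} \leftrightarrow \text{False} = \text{False}
x4 \oplus x2 = \text{False} \oplus \text{True} = \text{True}
x5 \oplus x2 = \text{False} \oplus \text{True} = \text{True}
(x4 \oplus x2) \land (x5 \oplus x2) = \text{True} \land \text{True} = \text{True}
x1 \oplus ((x4 \oplus x2) \land (x5 \oplus x2)) = \text{True} \oplus \text{True} = \text{False}
x5 \leftrightarrow x1 = \text{False} \leftrightarrow \text{True} = \text{False}
(x5 \leftrightarrow x1) \to x3 = \text{False} \to \text{False} = \text{True}
x1 \leftrightarrow x6 = \text{True} \leftrightarrow \text{False} = \text{False}
x5 \leftrightarrow x1 = \text{False} \leftrightarrow \text{True} = \text{False}
(x1 \leftrightarrow x6) \oplus (x5 \leftrightarrow x1) = \text{False} \oplus \text{False} = \text{False}
((x5 \leftrightarrow x1) \to x3) \lor ((x1 \leftrightarrow x6) \oplus (x5 \leftrightarrow x1)) = \text{True} \lor \text{False} = \text{True}
(x1 \oplus ((x4 \oplus x2) \land (x5 \oplus x2))) \leftrightarrow (((x5 \leftrightarrow x1) \to x3) \lor ((x1 \leftrightarrow x6) \oplus (x5 \leftrightarrow x1))) = \text{False} \leftrightarrow \text{True} = \text{False}
(x2 \leftrightarrow \lnot (x5 \to x6)) \oplus ((x1 \oplus ((x4 \oplus x2) \land (x5 \oplus x2))) \leftrightarrow (((x5 \leftrightarrow x1) \to x3) \lor ((x1 \leftrightarrow x6) \oplus (x5 \leftrightarrow x1)))) = \text{False} \oplus \text{False} = \text{False}
x5 \to x1 = \text{False} \to \text{True} = \text{True}
(x5 \to x1) \leftrightarrow x6 = \text{True} \leftrightarrow \text{False} = \text{False}
((x2 \leftrightarrow \lnot (x5 \to x6)) \oplus ((x1 \oplus ((x4 \oplus x2) \land (x5 \oplus x2))) \leftrightarrow (((x5 \leftrightarrow x1) \to x3) \lor ((x1 \leftrightarrow x6) \oplus (x5 \leftrightarrow x1))))) \leftrightarrow ((x5 \to x1) \leftrightarrow x6) = \text{False} \leftrightarrow \text{False} = \text{True}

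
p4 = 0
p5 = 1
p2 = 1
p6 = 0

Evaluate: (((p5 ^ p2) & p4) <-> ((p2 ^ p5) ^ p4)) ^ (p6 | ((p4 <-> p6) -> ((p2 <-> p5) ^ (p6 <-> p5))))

0

p5 ^ p2 = 1 ^ 1 = 0
(p5 ^ p2) & p4 = 0 & 0 = 0
p2 ^ p5 = 1 ^ 1 = 0
(p2 ^ p5) ^ p4 = 0 ^ 0 = 0
((p5 ^ p2) & p4) <-> ((p2 ^ p5) ^ p4) = 0 <-> 0 = 1
p4 <-> p6 = 0 <-> 0 = 1
p2 <-> p5 = 1 <-> 1 = 1
p6 <-> p5 = 0 <-> 1 = 0
(p2 <-> p5) ^ (p6 <-> p5) = 1 ^ 0 = 1
(p4 <-> p6) -> ((p2 <-> p5) ^ (p6 <-> p5)) = 1 -> 1 = 1
p6 | ((p4 <-> p6) -> ((p2 <-> p5) ^ (p6 <-> p5))) = 0 | 1 = 1
(((p5 ^ p2) & p4) <-> ((p2 ^ p5) ^ p4)) ^ (p6 | ((p4 <-> p6) -> ((p2 <-> p5) ^ (p6 <-> p5)))) = 1 ^ 1 = 0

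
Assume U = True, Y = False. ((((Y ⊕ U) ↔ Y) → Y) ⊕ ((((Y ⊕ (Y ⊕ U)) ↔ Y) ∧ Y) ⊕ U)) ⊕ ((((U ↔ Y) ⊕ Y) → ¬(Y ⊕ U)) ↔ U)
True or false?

Y ⊕ U = False ⊕ True = True
(Y ⊕ U) ↔ Y = True ↔ False = False
((Y ⊕ U) ↔ Y) → Y = False → False = True
Y ⊕ U = False ⊕ True = True
Y ⊕ (Y ⊕ U) = False ⊕ True = True
(Y ⊕ (Y ⊕ U)) ↔ Y = True ↔ False = False
((Y ⊕ (Y ⊕ U)) ↔ Y) ∧ Y = False ∧ False = False
(((Y ⊕ (Y ⊕ U)) ↔ Y) ∧ Y) ⊕ U = False ⊕ True = True
(((Y ⊕ U) ↔ Y) → Y) ⊕ ((((Y ⊕ (Y ⊕ U)) ↔ Y) ∧ Y) ⊕ U) = True ⊕ True = False
U ↔ Y = True ↔ False = False
(U ↔ Y) ⊕ Y = False ⊕ False = False
Y ⊕ U = False ⊕ True = True
¬(Y ⊕ U) = ¬True = False
((U ↔ Y) ⊕ Y) → ¬(Y ⊕ U) = False → False = True
(((U ↔ Y) ⊕ Y) → ¬(Y ⊕ U)) ↔ U = True ↔ True = True
((((Y ⊕ U) ↔ Y) → Y) ⊕ ((((Y ⊕ (Y ⊕ U)) ↔ Y) ∧ Y) ⊕ U)) ⊕ ((((U ↔ Y) ⊕ Y) → ¬(Y ⊕ U)) ↔ U) = False ⊕ True = True

True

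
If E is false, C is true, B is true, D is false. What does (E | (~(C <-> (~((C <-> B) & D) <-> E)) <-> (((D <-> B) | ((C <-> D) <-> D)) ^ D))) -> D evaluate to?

False

C <-> B = True <-> True = True
(C <-> B) & D = True & False = False
~((C <-> B) & D) = ~False = True
~((C <-> B) & D) <-> E = True <-> False = False
C <-> (~((C <-> B) & D) <-> E) = True <-> False = False
~(C <-> (~((C <-> B) & D) <-> E)) = ~False = True
D <-> B = False <-> True = False
C <-> D = True <-> False = False
(C <-> D) <-> D = False <-> False = True
(D <-> B) | ((C <-> D) <-> D) = False | True = True
((D <-> B) | ((C <-> D) <-> D)) ^ D = True ^ False = True
~(C <-> (~((C <-> B) & D) <-> E)) <-> (((D <-> B) | ((C <-> D) <-> D)) ^ D) = True <-> True = True
E | (~(C <-> (~((C <-> B) & D) <-> E)) <-> (((D <-> B) | ((C <-> D) <-> D)) ^ D)) = False | True = True
(E | (~(C <-> (~((C <-> B) & D) <-> E)) <-> (((D <-> B) | ((C <-> D) <-> D)) ^ D))) -> D = True -> False = False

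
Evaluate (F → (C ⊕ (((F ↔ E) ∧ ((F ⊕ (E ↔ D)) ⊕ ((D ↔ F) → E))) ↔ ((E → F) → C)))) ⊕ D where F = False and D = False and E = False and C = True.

True

Substituting F=False, D=False, E=False, C=True:
F ↔ E = False ↔ False = True
E ↔ D = False ↔ False = True
F ⊕ (E ↔ D) = False ⊕ True = True
D ↔ F = False ↔ False = True
(D ↔ F) → E = True → False = False
(F ⊕ (E ↔ D)) ⊕ ((D ↔ F) → E) = True ⊕ False = True
(F ↔ E) ∧ ((F ⊕ (E ↔ D)) ⊕ ((D ↔ F) → E)) = True ∧ True = True
E → F = False → False = True
(E → F) → C = True → True = True
((F ↔ E) ∧ ((F ⊕ (E ↔ D)) ⊕ ((D ↔ F) → E))) ↔ ((E → F) → C) = True ↔ True = True
C ⊕ (((F ↔ E) ∧ ((F ⊕ (E ↔ D)) ⊕ ((D ↔ F) → E))) ↔ ((E → F) → C)) = True ⊕ True = False
F → (C ⊕ (((F ↔ E) ∧ ((F ⊕ (E ↔ D)) ⊕ ((D ↔ F) → E))) ↔ ((E → F) → C))) = False → False = True
(F → (C ⊕ (((F ↔ E) ∧ ((F ⊕ (E ↔ D)) ⊕ ((D ↔ F) → E))) ↔ ((E → F) → C)))) ⊕ D = True ⊕ False = True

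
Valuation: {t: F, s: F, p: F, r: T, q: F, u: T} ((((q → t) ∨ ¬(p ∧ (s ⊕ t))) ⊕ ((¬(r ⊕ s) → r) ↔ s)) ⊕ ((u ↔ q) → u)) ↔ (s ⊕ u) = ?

Substituting t=F, s=F, p=F, r=T, q=F, u=T:
q → t = F → F = T
s ⊕ t = F ⊕ F = F
p ∧ (s ⊕ t) = F ∧ F = F
¬(p ∧ (s ⊕ t)) = ¬F = T
(q → t) ∨ ¬(p ∧ (s ⊕ t)) = T ∨ T = T
r ⊕ s = T ⊕ F = T
¬(r ⊕ s) = ¬T = F
¬(r ⊕ s) → r = F → T = T
(¬(r ⊕ s) → r) ↔ s = T ↔ F = F
((q → t) ∨ ¬(p ∧ (s ⊕ t))) ⊕ ((¬(r ⊕ s) → r) ↔ s) = T ⊕ F = T
u ↔ q = T ↔ F = F
(u ↔ q) → u = F → T = T
(((q → t) ∨ ¬(p ∧ (s ⊕ t))) ⊕ ((¬(r ⊕ s) → r) ↔ s)) ⊕ ((u ↔ q) → u) = T ⊕ T = F
s ⊕ u = F ⊕ T = T
((((q → t) ∨ ¬(p ∧ (s ⊕ t))) ⊕ ((¬(r ⊕ s) → r) ↔ s)) ⊕ ((u ↔ q) → u)) ↔ (s ⊕ u) = F ↔ T = F

F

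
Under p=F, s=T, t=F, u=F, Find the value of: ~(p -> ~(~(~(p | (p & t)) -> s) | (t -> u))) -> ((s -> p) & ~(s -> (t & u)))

p & t = F & F = F
p | (p & t) = F | F = F
~(p | (p & t)) = ~F = T
~(p | (p & t)) -> s = T -> T = T
~(~(p | (p & t)) -> s) = ~T = F
t -> u = F -> F = T
~(~(p | (p & t)) -> s) | (t -> u) = F | T = T
~(~(~(p | (p & t)) -> s) | (t -> u)) = ~T = F
p -> ~(~(~(p | (p & t)) -> s) | (t -> u)) = F -> F = T
~(p -> ~(~(~(p | (p & t)) -> s) | (t -> u))) = ~T = F
s -> p = T -> F = F
t & u = F & F = F
s -> (t & u) = T -> F = F
~(s -> (t & u)) = ~F = T
(s -> p) & ~(s -> (t & u)) = F & T = F
~(p -> ~(~(~(p | (p & t)) -> s) | (t -> u))) -> ((s -> p) & ~(s -> (t & u))) = F -> F = T

T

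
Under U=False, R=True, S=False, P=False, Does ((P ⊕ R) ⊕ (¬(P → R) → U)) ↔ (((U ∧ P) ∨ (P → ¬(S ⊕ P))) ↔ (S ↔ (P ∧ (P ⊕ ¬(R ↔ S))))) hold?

P ⊕ R = False ⊕ True = True
P → R = False → True = True
¬(P → R) = ¬True = False
¬(P → R) → U = False → False = True
(P ⊕ R) ⊕ (¬(P → R) → U) = True ⊕ True = False
U ∧ P = False ∧ False = False
S ⊕ P = False ⊕ False = False
¬(S ⊕ P) = ¬False = True
P → ¬(S ⊕ P) = False → True = True
(U ∧ P) ∨ (P → ¬(S ⊕ P)) = False ∨ True = True
R ↔ S = True ↔ False = False
¬(R ↔ S) = ¬False = True
P ⊕ ¬(R ↔ S) = False ⊕ True = True
P ∧ (P ⊕ ¬(R ↔ S)) = False ∧ True = False
S ↔ (P ∧ (P ⊕ ¬(R ↔ S))) = False ↔ False = True
((U ∧ P) ∨ (P → ¬(S ⊕ P))) ↔ (S ↔ (P ∧ (P ⊕ ¬(R ↔ S)))) = True ↔ True = True
((P ⊕ R) ⊕ (¬(P → R) → U)) ↔ (((U ∧ P) ∨ (P → ¬(S ⊕ P))) ↔ (S ↔ (P ∧ (P ⊕ ¬(R ↔ S))))) = False ↔ True = False

False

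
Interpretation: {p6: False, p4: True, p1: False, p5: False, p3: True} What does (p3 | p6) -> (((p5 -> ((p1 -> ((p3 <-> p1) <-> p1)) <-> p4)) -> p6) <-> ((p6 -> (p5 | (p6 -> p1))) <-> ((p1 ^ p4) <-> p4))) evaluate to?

False

p3 | p6 = True | False = True
p3 <-> p1 = True <-> False = False
(p3 <-> p1) <-> p1 = False <-> False = True
p1 -> ((p3 <-> p1) <-> p1) = False -> True = True
(p1 -> ((p3 <-> p1) <-> p1)) <-> p4 = True <-> True = True
p5 -> ((p1 -> ((p3 <-> p1) <-> p1)) <-> p4) = False -> True = True
(p5 -> ((p1 -> ((p3 <-> p1) <-> p1)) <-> p4)) -> p6 = True -> False = False
p6 -> p1 = False -> False = True
p5 | (p6 -> p1) = False | True = True
p6 -> (p5 | (p6 -> p1)) = False -> True = True
p1 ^ p4 = False ^ True = True
(p1 ^ p4) <-> p4 = True <-> True = True
(p6 -> (p5 | (p6 -> p1))) <-> ((p1 ^ p4) <-> p4) = True <-> True = True
((p5 -> ((p1 -> ((p3 <-> p1) <-> p1)) <-> p4)) -> p6) <-> ((p6 -> (p5 | (p6 -> p1))) <-> ((p1 ^ p4) <-> p4)) = False <-> True = False
(p3 | p6) -> (((p5 -> ((p1 -> ((p3 <-> p1) <-> p1)) <-> p4)) -> p6) <-> ((p6 -> (p5 | (p6 -> p1))) <-> ((p1 ^ p4) <-> p4))) = True -> False = False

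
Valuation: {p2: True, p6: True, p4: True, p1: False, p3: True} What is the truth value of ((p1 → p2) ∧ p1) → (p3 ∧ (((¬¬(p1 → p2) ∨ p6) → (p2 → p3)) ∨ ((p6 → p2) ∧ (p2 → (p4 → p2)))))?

p1 → p2 = False → True = True
(p1 → p2) ∧ p1 = True ∧ False = False
p1 → p2 = False → True = True
¬(p1 → p2) = ¬True = False
¬¬(p1 → p2) = ¬False = True
¬¬(p1 → p2) ∨ p6 = True ∨ True = True
p2 → p3 = True → True = True
(¬¬(p1 → p2) ∨ p6) → (p2 → p3) = True → True = True
p6 → p2 = True → True = True
p4 → p2 = True → True = True
p2 → (p4 → p2) = True → True = True
(p6 → p2) ∧ (p2 → (p4 → p2)) = True ∧ True = True
((¬¬(p1 → p2) ∨ p6) → (p2 → p3)) ∨ ((p6 → p2) ∧ (p2 → (p4 → p2))) = True ∨ True = True
p3 ∧ (((¬¬(p1 → p2) ∨ p6) → (p2 → p3)) ∨ ((p6 → p2) ∧ (p2 → (p4 → p2)))) = True ∧ True = True
((p1 → p2) ∧ p1) → (p3 ∧ (((¬¬(p1 → p2) ∨ p6) → (p2 → p3)) ∨ ((p6 → p2) ∧ (p2 → (p4 → p2))))) = False → True = True

True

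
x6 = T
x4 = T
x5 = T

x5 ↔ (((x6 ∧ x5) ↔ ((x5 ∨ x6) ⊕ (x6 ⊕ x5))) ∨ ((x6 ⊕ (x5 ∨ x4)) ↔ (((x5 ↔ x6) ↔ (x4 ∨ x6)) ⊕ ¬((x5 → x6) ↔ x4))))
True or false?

T

x6 ∧ x5 = T ∧ T = T
x5 ∨ x6 = T ∨ T = T
x6 ⊕ x5 = T ⊕ T = F
(x5 ∨ x6) ⊕ (x6 ⊕ x5) = T ⊕ F = T
(x6 ∧ x5) ↔ ((x5 ∨ x6) ⊕ (x6 ⊕ x5)) = T ↔ T = T
x5 ∨ x4 = T ∨ T = T
x6 ⊕ (x5 ∨ x4) = T ⊕ T = F
x5 ↔ x6 = T ↔ T = T
x4 ∨ x6 = T ∨ T = T
(x5 ↔ x6) ↔ (x4 ∨ x6) = T ↔ T = T
x5 → x6 = T → T = T
(x5 → x6) ↔ x4 = T ↔ T = T
¬((x5 → x6) ↔ x4) = ¬T = F
((x5 ↔ x6) ↔ (x4 ∨ x6)) ⊕ ¬((x5 → x6) ↔ x4) = T ⊕ F = T
(x6 ⊕ (x5 ∨ x4)) ↔ (((x5 ↔ x6) ↔ (x4 ∨ x6)) ⊕ ¬((x5 → x6) ↔ x4)) = F ↔ T = F
((x6 ∧ x5) ↔ ((x5 ∨ x6) ⊕ (x6 ⊕ x5))) ∨ ((x6 ⊕ (x5 ∨ x4)) ↔ (((x5 ↔ x6) ↔ (x4 ∨ x6)) ⊕ ¬((x5 → x6) ↔ x4))) = T ∨ F = T
x5 ↔ (((x6 ∧ x5) ↔ ((x5 ∨ x6) ⊕ (x6 ⊕ x5))) ∨ ((x6 ⊕ (x5 ∨ x4)) ↔ (((x5 ↔ x6) ↔ (x4 ∨ x6)) ⊕ ¬((x5 → x6) ↔ x4)))) = T ↔ T = T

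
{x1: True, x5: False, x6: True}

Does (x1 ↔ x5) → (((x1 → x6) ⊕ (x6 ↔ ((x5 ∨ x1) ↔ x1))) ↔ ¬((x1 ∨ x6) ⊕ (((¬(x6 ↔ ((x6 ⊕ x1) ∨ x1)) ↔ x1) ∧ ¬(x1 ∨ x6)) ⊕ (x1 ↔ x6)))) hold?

True

x1 ↔ x5 = True ↔ False = False
x1 → x6 = True → True = True
x5 ∨ x1 = False ∨ True = True
(x5 ∨ x1) ↔ x1 = True ↔ True = True
x6 ↔ ((x5 ∨ x1) ↔ x1) = True ↔ True = True
(x1 → x6) ⊕ (x6 ↔ ((x5 ∨ x1) ↔ x1)) = True ⊕ True = False
x1 ∨ x6 = True ∨ True = True
x6 ⊕ x1 = True ⊕ True = False
(x6 ⊕ x1) ∨ x1 = False ∨ True = True
x6 ↔ ((x6 ⊕ x1) ∨ x1) = True ↔ True = True
¬(x6 ↔ ((x6 ⊕ x1) ∨ x1)) = ¬True = False
¬(x6 ↔ ((x6 ⊕ x1) ∨ x1)) ↔ x1 = False ↔ True = False
x1 ∨ x6 = True ∨ True = True
¬(x1 ∨ x6) = ¬True = False
(¬(x6 ↔ ((x6 ⊕ x1) ∨ x1)) ↔ x1) ∧ ¬(x1 ∨ x6) = False ∧ False = False
x1 ↔ x6 = True ↔ True = True
((¬(x6 ↔ ((x6 ⊕ x1) ∨ x1)) ↔ x1) ∧ ¬(x1 ∨ x6)) ⊕ (x1 ↔ x6) = False ⊕ True = True
(x1 ∨ x6) ⊕ (((¬(x6 ↔ ((x6 ⊕ x1) ∨ x1)) ↔ x1) ∧ ¬(x1 ∨ x6)) ⊕ (x1 ↔ x6)) = True ⊕ True = False
¬((x1 ∨ x6) ⊕ (((¬(x6 ↔ ((x6 ⊕ x1) ∨ x1)) ↔ x1) ∧ ¬(x1 ∨ x6)) ⊕ (x1 ↔ x6))) = ¬False = True
((x1 → x6) ⊕ (x6 ↔ ((x5 ∨ x1) ↔ x1))) ↔ ¬((x1 ∨ x6) ⊕ (((¬(x6 ↔ ((x6 ⊕ x1) ∨ x1)) ↔ x1) ∧ ¬(x1 ∨ x6)) ⊕ (x1 ↔ x6))) = False ↔ True = False
(x1 ↔ x5) → (((x1 → x6) ⊕ (x6 ↔ ((x5 ∨ x1) ↔ x1))) ↔ ¬((x1 ∨ x6) ⊕ (((¬(x6 ↔ ((x6 ⊕ x1) ∨ x1)) ↔ x1) ∧ ¬(x1 ∨ x6)) ⊕ (x1 ↔ x6)))) = False → False = True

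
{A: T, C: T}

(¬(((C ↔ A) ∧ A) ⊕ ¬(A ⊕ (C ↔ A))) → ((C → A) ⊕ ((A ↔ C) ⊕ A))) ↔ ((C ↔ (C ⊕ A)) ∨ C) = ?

Substituting A=T, C=T:
C ↔ A = T ↔ T = T
(C ↔ A) ∧ A = T ∧ T = T
C ↔ A = T ↔ T = T
A ⊕ (C ↔ A) = T ⊕ T = F
¬(A ⊕ (C ↔ A)) = ¬F = T
((C ↔ A) ∧ A) ⊕ ¬(A ⊕ (C ↔ A)) = T ⊕ T = F
¬(((C ↔ A) ∧ A) ⊕ ¬(A ⊕ (C ↔ A))) = ¬F = T
C → A = T → T = T
A ↔ C = T ↔ T = T
(A ↔ C) ⊕ A = T ⊕ T = F
(C → A) ⊕ ((A ↔ C) ⊕ A) = T ⊕ F = T
¬(((C ↔ A) ∧ A) ⊕ ¬(A ⊕ (C ↔ A))) → ((C → A) ⊕ ((A ↔ C) ⊕ A)) = T → T = T
C ⊕ A = T ⊕ T = F
C ↔ (C ⊕ A) = T ↔ F = F
(C ↔ (C ⊕ A)) ∨ C = F ∨ T = T
(¬(((C ↔ A) ∧ A) ⊕ ¬(A ⊕ (C ↔ A))) → ((C → A) ⊕ ((A ↔ C) ⊕ A))) ↔ ((C ↔ (C ⊕ A)) ∨ C) = T ↔ T = T

T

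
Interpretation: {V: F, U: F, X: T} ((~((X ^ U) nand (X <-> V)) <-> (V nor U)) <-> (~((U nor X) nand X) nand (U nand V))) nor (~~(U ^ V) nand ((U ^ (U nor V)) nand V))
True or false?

X ^ U = T ^ F = T
X <-> V = T <-> F = F
(X ^ U) nand (X <-> V) = T nand F = T
~((X ^ U) nand (X <-> V)) = ~T = F
V nor U = F nor F = T
~((X ^ U) nand (X <-> V)) <-> (V nor U) = F <-> T = F
U nor X = F nor T = F
(U nor X) nand X = F nand T = T
~((U nor X) nand X) = ~T = F
U nand V = F nand F = T
~((U nor X) nand X) nand (U nand V) = F nand T = T
(~((X ^ U) nand (X <-> V)) <-> (V nor U)) <-> (~((U nor X) nand X) nand (U nand V)) = F <-> T = F
U ^ V = F ^ F = F
~(U ^ V) = ~F = T
~~(U ^ V) = ~T = F
U nor V = F nor F = T
U ^ (U nor V) = F ^ T = T
(U ^ (U nor V)) nand V = T nand F = T
~~(U ^ V) nand ((U ^ (U nor V)) nand V) = F nand T = T
((~((X ^ U) nand (X <-> V)) <-> (V nor U)) <-> (~((U nor X) nand X) nand (U nand V))) nor (~~(U ^ V) nand ((U ^ (U nor V)) nand V)) = F nor T = F

F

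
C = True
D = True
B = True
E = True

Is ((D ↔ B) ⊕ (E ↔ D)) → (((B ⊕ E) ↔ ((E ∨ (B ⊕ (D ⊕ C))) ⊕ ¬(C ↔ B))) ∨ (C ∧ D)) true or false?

True

D ↔ B = True ↔ True = True
E ↔ D = True ↔ True = True
(D ↔ B) ⊕ (E ↔ D) = True ⊕ True = False
B ⊕ E = True ⊕ True = False
D ⊕ C = True ⊕ True = False
B ⊕ (D ⊕ C) = True ⊕ False = True
E ∨ (B ⊕ (D ⊕ C)) = True ∨ True = True
C ↔ B = True ↔ True = True
¬(C ↔ B) = ¬True = False
(E ∨ (B ⊕ (D ⊕ C))) ⊕ ¬(C ↔ B) = True ⊕ False = True
(B ⊕ E) ↔ ((E ∨ (B ⊕ (D ⊕ C))) ⊕ ¬(C ↔ B)) = False ↔ True = False
C ∧ D = True ∧ True = True
((B ⊕ E) ↔ ((E ∨ (B ⊕ (D ⊕ C))) ⊕ ¬(C ↔ B))) ∨ (C ∧ D) = False ∨ True = True
((D ↔ B) ⊕ (E ↔ D)) → (((B ⊕ E) ↔ ((E ∨ (B ⊕ (D ⊕ C))) ⊕ ¬(C ↔ B))) ∨ (C ∧ D)) = False → True = True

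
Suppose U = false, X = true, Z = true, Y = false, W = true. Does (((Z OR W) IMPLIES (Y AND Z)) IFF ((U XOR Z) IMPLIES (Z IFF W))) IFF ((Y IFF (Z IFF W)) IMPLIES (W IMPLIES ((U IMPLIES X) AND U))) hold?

false

Substituting U=false, X=true, Z=true, Y=false, W=true:
Z OR W = true OR true = true
Y AND Z = false AND true = false
(Z OR W) IMPLIES (Y AND Z) = true IMPLIES false = false
U XOR Z = false XOR true = true
Z IFF W = true IFF true = true
(U XOR Z) IMPLIES (Z IFF W) = true IMPLIES true = true
((Z OR W) IMPLIES (Y AND Z)) IFF ((U XOR Z) IMPLIES (Z IFF W)) = false IFF true = false
Z IFF W = true IFF true = true
Y IFF (Z IFF W) = false IFF true = false
U IMPLIES X = false IMPLIES true = true
(U IMPLIES X) AND U = true AND false = false
W IMPLIES ((U IMPLIES X) AND U) = true IMPLIES false = false
(Y IFF (Z IFF W)) IMPLIES (W IMPLIES ((U IMPLIES X) AND U)) = false IMPLIES false = true
(((Z OR W) IMPLIES (Y AND Z)) IFF ((U XOR Z) IMPLIES (Z IFF W))) IFF ((Y IFF (Z IFF W)) IMPLIES (W IMPLIES ((U IMPLIES X) AND U))) = false IFF true = false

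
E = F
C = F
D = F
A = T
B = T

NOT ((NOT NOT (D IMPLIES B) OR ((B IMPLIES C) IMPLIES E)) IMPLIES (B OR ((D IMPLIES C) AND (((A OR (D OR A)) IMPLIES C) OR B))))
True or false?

D IMPLIES B = F IMPLIES T = T
NOT (D IMPLIES B) = NOT T = F
NOT NOT (D IMPLIES B) = NOT F = T
B IMPLIES C = T IMPLIES F = F
(B IMPLIES C) IMPLIES E = F IMPLIES F = T
NOT NOT (D IMPLIES B) OR ((B IMPLIES C) IMPLIES E) = T OR T = T
D IMPLIES C = F IMPLIES F = T
D OR A = F OR T = T
A OR (D OR A) = T OR T = T
(A OR (D OR A)) IMPLIES C = T IMPLIES F = F
((A OR (D OR A)) IMPLIES C) OR B = F OR T = T
(D IMPLIES C) AND (((A OR (D OR A)) IMPLIES C) OR B) = T AND T = T
B OR ((D IMPLIES C) AND (((A OR (D OR A)) IMPLIES C) OR B)) = T OR T = T
(NOT NOT (D IMPLIES B) OR ((B IMPLIES C) IMPLIES E)) IMPLIES (B OR ((D IMPLIES C) AND (((A OR (D OR A)) IMPLIES C) OR B))) = T IMPLIES T = T
NOT ((NOT NOT (D IMPLIES B) OR ((B IMPLIES C) IMPLIES E)) IMPLIES (B OR ((D IMPLIES C) AND (((A OR (D OR A)) IMPLIES C) OR B)))) = NOT T = F

F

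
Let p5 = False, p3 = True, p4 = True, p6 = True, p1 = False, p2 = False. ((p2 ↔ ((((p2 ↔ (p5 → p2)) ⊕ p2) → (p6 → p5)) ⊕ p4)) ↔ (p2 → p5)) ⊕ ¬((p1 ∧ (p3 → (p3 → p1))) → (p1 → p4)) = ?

p5 → p2 = False → False = True
p2 ↔ (p5 → p2) = False ↔ True = False
(p2 ↔ (p5 → p2)) ⊕ p2 = False ⊕ False = False
p6 → p5 = True → False = False
((p2 ↔ (p5 → p2)) ⊕ p2) → (p6 → p5) = False → False = True
(((p2 ↔ (p5 → p2)) ⊕ p2) → (p6 → p5)) ⊕ p4 = True ⊕ True = False
p2 ↔ ((((p2 ↔ (p5 → p2)) ⊕ p2) → (p6 → p5)) ⊕ p4) = False ↔ False = True
p2 → p5 = False → False = True
(p2 ↔ ((((p2 ↔ (p5 → p2)) ⊕ p2) → (p6 → p5)) ⊕ p4)) ↔ (p2 → p5) = True ↔ True = True
p3 → p1 = True → False = False
p3 → (p3 → p1) = True → False = False
p1 ∧ (p3 → (p3 → p1)) = False ∧ False = False
p1 → p4 = False → True = True
(p1 ∧ (p3 → (p3 → p1))) → (p1 → p4) = False → True = True
¬((p1 ∧ (p3 → (p3 → p1))) → (p1 → p4)) = ¬True = False
((p2 ↔ ((((p2 ↔ (p5 → p2)) ⊕ p2) → (p6 → p5)) ⊕ p4)) ↔ (p2 → p5)) ⊕ ¬((p1 ∧ (p3 → (p3 → p1))) → (p1 → p4)) = True ⊕ False = True

True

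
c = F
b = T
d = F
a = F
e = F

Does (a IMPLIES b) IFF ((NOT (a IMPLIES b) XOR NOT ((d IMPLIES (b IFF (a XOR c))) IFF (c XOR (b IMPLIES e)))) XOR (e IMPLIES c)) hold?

F

Substituting c=F, b=T, d=F, a=F, e=F:
a IMPLIES b = F IMPLIES T = T
a IMPLIES b = F IMPLIES T = T
NOT (a IMPLIES b) = NOT T = F
a XOR c = F XOR F = F
b IFF (a XOR c) = T IFF F = F
d IMPLIES (b IFF (a XOR c)) = F IMPLIES F = T
b IMPLIES e = T IMPLIES F = F
c XOR (b IMPLIES e) = F XOR F = F
(d IMPLIES (b IFF (a XOR c))) IFF (c XOR (b IMPLIES e)) = T IFF F = F
NOT ((d IMPLIES (b IFF (a XOR c))) IFF (c XOR (b IMPLIES e))) = NOT F = T
NOT (a IMPLIES b) XOR NOT ((d IMPLIES (b IFF (a XOR c))) IFF (c XOR (b IMPLIES e))) = F XOR T = T
e IMPLIES c = F IMPLIES F = T
(NOT (a IMPLIES b) XOR NOT ((d IMPLIES (b IFF (a XOR c))) IFF (c XOR (b IMPLIES e)))) XOR (e IMPLIES c) = T XOR T = F
(a IMPLIES b) IFF ((NOT (a IMPLIES b) XOR NOT ((d IMPLIES (b IFF (a XOR c))) IFF (c XOR (b IMPLIES e)))) XOR (e IMPLIES c)) = T IFF F = F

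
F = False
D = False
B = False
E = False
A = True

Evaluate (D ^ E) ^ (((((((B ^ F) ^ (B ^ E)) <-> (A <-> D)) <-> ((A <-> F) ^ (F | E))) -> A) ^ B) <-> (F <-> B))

D ^ E = False ^ False = False
B ^ F = False ^ False = False
B ^ E = False ^ False = False
(B ^ F) ^ (B ^ E) = False ^ False = False
A <-> D = True <-> False = False
((B ^ F) ^ (B ^ E)) <-> (A <-> D) = False <-> False = True
A <-> F = True <-> False = False
F | E = False | False = False
(A <-> F) ^ (F | E) = False ^ False = False
(((B ^ F) ^ (B ^ E)) <-> (A <-> D)) <-> ((A <-> F) ^ (F | E)) = True <-> False = False
((((B ^ F) ^ (B ^ E)) <-> (A <-> D)) <-> ((A <-> F) ^ (F | E))) -> A = False -> True = True
(((((B ^ F) ^ (B ^ E)) <-> (A <-> D)) <-> ((A <-> F) ^ (F | E))) -> A) ^ B = True ^ False = True
F <-> B = False <-> False = True
((((((B ^ F) ^ (B ^ E)) <-> (A <-> D)) <-> ((A <-> F) ^ (F | E))) -> A) ^ B) <-> (F <-> B) = True <-> True = True
(D ^ E) ^ (((((((B ^ F) ^ (B ^ E)) <-> (A <-> D)) <-> ((A <-> F) ^ (F | E))) -> A) ^ B) <-> (F <-> B)) = False ^ True = True

True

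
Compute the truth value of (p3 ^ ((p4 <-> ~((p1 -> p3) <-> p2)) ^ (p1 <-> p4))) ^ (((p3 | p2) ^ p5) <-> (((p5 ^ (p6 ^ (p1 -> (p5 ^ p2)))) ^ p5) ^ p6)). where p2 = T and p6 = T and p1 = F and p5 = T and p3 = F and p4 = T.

Substituting p2=T, p6=T, p1=F, p5=T, p3=F, p4=T:
p1 -> p3 = F -> F = T
(p1 -> p3) <-> p2 = T <-> T = T
~((p1 -> p3) <-> p2) = ~T = F
p4 <-> ~((p1 -> p3) <-> p2) = T <-> F = F
p1 <-> p4 = F <-> T = F
(p4 <-> ~((p1 -> p3) <-> p2)) ^ (p1 <-> p4) = F ^ F = F
p3 ^ ((p4 <-> ~((p1 -> p3) <-> p2)) ^ (p1 <-> p4)) = F ^ F = F
p3 | p2 = F | T = T
(p3 | p2) ^ p5 = T ^ T = F
p5 ^ p2 = T ^ T = F
p1 -> (p5 ^ p2) = F -> F = T
p6 ^ (p1 -> (p5 ^ p2)) = T ^ T = F
p5 ^ (p6 ^ (p1 -> (p5 ^ p2))) = T ^ F = T
(p5 ^ (p6 ^ (p1 -> (p5 ^ p2)))) ^ p5 = T ^ T = F
((p5 ^ (p6 ^ (p1 -> (p5 ^ p2)))) ^ p5) ^ p6 = F ^ T = T
((p3 | p2) ^ p5) <-> (((p5 ^ (p6 ^ (p1 -> (p5 ^ p2)))) ^ p5) ^ p6) = F <-> T = F
(p3 ^ ((p4 <-> ~((p1 -> p3) <-> p2)) ^ (p1 <-> p4))) ^ (((p3 | p2) ^ p5) <-> (((p5 ^ (p6 ^ (p1 -> (p5 ^ p2)))) ^ p5) ^ p6)) = F ^ F = F

F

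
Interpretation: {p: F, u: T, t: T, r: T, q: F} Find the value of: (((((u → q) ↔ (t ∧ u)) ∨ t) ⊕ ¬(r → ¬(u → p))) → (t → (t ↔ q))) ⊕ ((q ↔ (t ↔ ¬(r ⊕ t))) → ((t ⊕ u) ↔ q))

T

u → q = T → F = F
t ∧ u = T ∧ T = T
(u → q) ↔ (t ∧ u) = F ↔ T = F
((u → q) ↔ (t ∧ u)) ∨ t = F ∨ T = T
u → p = T → F = F
¬(u → p) = ¬F = T
r → ¬(u → p) = T → T = T
¬(r → ¬(u → p)) = ¬T = F
(((u → q) ↔ (t ∧ u)) ∨ t) ⊕ ¬(r → ¬(u → p)) = T ⊕ F = T
t ↔ q = T ↔ F = F
t → (t ↔ q) = T → F = F
((((u → q) ↔ (t ∧ u)) ∨ t) ⊕ ¬(r → ¬(u → p))) → (t → (t ↔ q)) = T → F = F
r ⊕ t = T ⊕ T = F
¬(r ⊕ t) = ¬F = T
t ↔ ¬(r ⊕ t) = T ↔ T = T
q ↔ (t ↔ ¬(r ⊕ t)) = F ↔ T = F
t ⊕ u = T ⊕ T = F
(t ⊕ u) ↔ q = F ↔ F = T
(q ↔ (t ↔ ¬(r ⊕ t))) → ((t ⊕ u) ↔ q) = F → T = T
(((((u → q) ↔ (t ∧ u)) ∨ t) ⊕ ¬(r → ¬(u → p))) → (t → (t ↔ q))) ⊕ ((q ↔ (t ↔ ¬(r ⊕ t))) → ((t ⊕ u) ↔ q)) = F ⊕ T = T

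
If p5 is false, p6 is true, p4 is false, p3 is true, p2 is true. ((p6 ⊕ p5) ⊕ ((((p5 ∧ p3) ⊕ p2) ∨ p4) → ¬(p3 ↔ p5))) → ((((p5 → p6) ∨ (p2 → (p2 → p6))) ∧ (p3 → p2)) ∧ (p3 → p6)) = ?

True

Substituting p5=False, p6=True, p4=False, p3=True, p2=True:
p6 ⊕ p5 = True ⊕ False = True
p5 ∧ p3 = False ∧ True = False
(p5 ∧ p3) ⊕ p2 = False ⊕ True = True
((p5 ∧ p3) ⊕ p2) ∨ p4 = True ∨ False = True
p3 ↔ p5 = True ↔ False = False
¬(p3 ↔ p5) = ¬False = True
(((p5 ∧ p3) ⊕ p2) ∨ p4) → ¬(p3 ↔ p5) = True → True = True
(p6 ⊕ p5) ⊕ ((((p5 ∧ p3) ⊕ p2) ∨ p4) → ¬(p3 ↔ p5)) = True ⊕ True = False
p5 → p6 = False → True = True
p2 → p6 = True → True = True
p2 → (p2 → p6) = True → True = True
(p5 → p6) ∨ (p2 → (p2 → p6)) = True ∨ True = True
p3 → p2 = True → True = True
((p5 → p6) ∨ (p2 → (p2 → p6))) ∧ (p3 → p2) = True ∧ True = True
p3 → p6 = True → True = True
(((p5 → p6) ∨ (p2 → (p2 → p6))) ∧ (p3 → p2)) ∧ (p3 → p6) = True ∧ True = True
((p6 ⊕ p5) ⊕ ((((p5 ∧ p3) ⊕ p2) ∨ p4) → ¬(p3 ↔ p5))) → ((((p5 → p6) ∨ (p2 → (p2 → p6))) ∧ (p3 → p2)) ∧ (p3 → p6)) = False → True = True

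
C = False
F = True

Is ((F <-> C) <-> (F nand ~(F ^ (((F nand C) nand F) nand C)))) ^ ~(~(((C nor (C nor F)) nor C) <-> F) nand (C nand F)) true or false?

False

F <-> C = True <-> False = False
F nand C = True nand False = True
(F nand C) nand F = True nand True = False
((F nand C) nand F) nand C = False nand False = True
F ^ (((F nand C) nand F) nand C) = True ^ True = False
~(F ^ (((F nand C) nand F) nand C)) = ~False = True
F nand ~(F ^ (((F nand C) nand F) nand C)) = True nand True = False
(F <-> C) <-> (F nand ~(F ^ (((F nand C) nand F) nand C))) = False <-> False = True
C nor F = False nor True = False
C nor (C nor F) = False nor False = True
(C nor (C nor F)) nor C = True nor False = False
((C nor (C nor F)) nor C) <-> F = False <-> True = False
~(((C nor (C nor F)) nor C) <-> F) = ~False = True
C nand F = False nand True = True
~(((C nor (C nor F)) nor C) <-> F) nand (C nand F) = True nand True = False
~(~(((C nor (C nor F)) nor C) <-> F) nand (C nand F)) = ~False = True
((F <-> C) <-> (F nand ~(F ^ (((F nand C) nand F) nand C)))) ^ ~(~(((C nor (C nor F)) nor C) <-> F) nand (C nand F)) = True ^ True = False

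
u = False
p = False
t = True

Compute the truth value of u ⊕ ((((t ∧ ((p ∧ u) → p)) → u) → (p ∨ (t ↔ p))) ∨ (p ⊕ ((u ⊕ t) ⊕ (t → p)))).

True

p ∧ u = False ∧ False = False
(p ∧ u) → p = False → False = True
t ∧ ((p ∧ u) → p) = True ∧ True = True
(t ∧ ((p ∧ u) → p)) → u = True → False = False
t ↔ p = True ↔ False = False
p ∨ (t ↔ p) = False ∨ False = False
((t ∧ ((p ∧ u) → p)) → u) → (p ∨ (t ↔ p)) = False → False = True
u ⊕ t = False ⊕ True = True
t → p = True → False = False
(u ⊕ t) ⊕ (t → p) = True ⊕ False = True
p ⊕ ((u ⊕ t) ⊕ (t → p)) = False ⊕ True = True
(((t ∧ ((p ∧ u) → p)) → u) → (p ∨ (t ↔ p))) ∨ (p ⊕ ((u ⊕ t) ⊕ (t → p))) = True ∨ True = True
u ⊕ ((((t ∧ ((p ∧ u) → p)) → u) → (p ∨ (t ↔ p))) ∨ (p ⊕ ((u ⊕ t) ⊕ (t → p)))) = False ⊕ True = True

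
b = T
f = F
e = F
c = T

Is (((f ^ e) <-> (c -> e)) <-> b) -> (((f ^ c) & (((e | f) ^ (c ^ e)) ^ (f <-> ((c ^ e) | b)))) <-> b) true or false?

T

Substituting b=T, f=F, e=F, c=T:
f ^ e = F ^ F = F
c -> e = T -> F = F
(f ^ e) <-> (c -> e) = F <-> F = T
((f ^ e) <-> (c -> e)) <-> b = T <-> T = T
f ^ c = F ^ T = T
e | f = F | F = F
c ^ e = T ^ F = T
(e | f) ^ (c ^ e) = F ^ T = T
c ^ e = T ^ F = T
(c ^ e) | b = T | T = T
f <-> ((c ^ e) | b) = F <-> T = F
((e | f) ^ (c ^ e)) ^ (f <-> ((c ^ e) | b)) = T ^ F = T
(f ^ c) & (((e | f) ^ (c ^ e)) ^ (f <-> ((c ^ e) | b))) = T & T = T
((f ^ c) & (((e | f) ^ (c ^ e)) ^ (f <-> ((c ^ e) | b)))) <-> b = T <-> T = T
(((f ^ e) <-> (c -> e)) <-> b) -> (((f ^ c) & (((e | f) ^ (c ^ e)) ^ (f <-> ((c ^ e) | b)))) <-> b) = T -> T = T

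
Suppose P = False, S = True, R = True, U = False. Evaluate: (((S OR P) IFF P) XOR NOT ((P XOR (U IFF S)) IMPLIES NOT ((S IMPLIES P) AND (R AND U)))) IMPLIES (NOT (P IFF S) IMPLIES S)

S OR P = True OR False = True
(S OR P) IFF P = True IFF False = False
U IFF S = False IFF True = False
P XOR (U IFF S) = False XOR False = False
S IMPLIES P = True IMPLIES False = False
R AND U = True AND False = False
(S IMPLIES P) AND (R AND U) = False AND False = False
NOT ((S IMPLIES P) AND (R AND U)) = NOT False = True
(P XOR (U IFF S)) IMPLIES NOT ((S IMPLIES P) AND (R AND U)) = False IMPLIES True = True
NOT ((P XOR (U IFF S)) IMPLIES NOT ((S IMPLIES P) AND (R AND U))) = NOT True = False
((S OR P) IFF P) XOR NOT ((P XOR (U IFF S)) IMPLIES NOT ((S IMPLIES P) AND (R AND U))) = False XOR False = False
P IFF S = False IFF True = False
NOT (P IFF S) = NOT False = True
NOT (P IFF S) IMPLIES S = True IMPLIES True = True
(((S OR P) IFF P) XOR NOT ((P XOR (U IFF S)) IMPLIES NOT ((S IMPLIES P) AND (R AND U)))) IMPLIES (NOT (P IFF S) IMPLIES S) = False IMPLIES True = True

True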